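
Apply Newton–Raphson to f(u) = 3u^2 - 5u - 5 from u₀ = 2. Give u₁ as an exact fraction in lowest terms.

f'(u) = 6u - 5.
f(2) = -3, f'(2) = 7, so u₁ = 2 - (-3)/7 = 17/7.

17/7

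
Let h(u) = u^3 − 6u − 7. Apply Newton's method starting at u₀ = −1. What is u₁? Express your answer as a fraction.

−5/3

h'(u) = 3u^2 − 6.
h(−1) = −2, h'(−1) = −3, so u₁ = (−1) − (−2)/(−3) = −5/3.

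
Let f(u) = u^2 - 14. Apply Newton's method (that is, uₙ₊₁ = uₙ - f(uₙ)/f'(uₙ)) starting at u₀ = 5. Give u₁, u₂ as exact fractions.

u₁ = 39/10, u₂ = 2921/780

f'(u) = 2u.
f(5) = 11, f'(5) = 10, so u₁ = 5 - 11/10 = 39/10.
f(39/10) = 121/100, f'(39/10) = 39/5, so u₂ = (39/10) - (121/100)/(39/5) = 2921/780.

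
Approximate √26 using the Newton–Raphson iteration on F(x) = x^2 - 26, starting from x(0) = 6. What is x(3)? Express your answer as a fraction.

F'(x) = 2x.
F(6) = 10, F'(6) = 12, so x(1) = 6 - 10/12 = 31/6.
F(31/6) = 25/36, F'(31/6) = 31/3, so x(2) = (31/6) - (25/36)/(31/3) = 1897/372.
F(1897/372) = 625/138384, F'(1897/372) = 1897/186, so x(3) = (1897/372) - (625/138384)/(1897/186) = 7196593/1411368.

7196593/1411368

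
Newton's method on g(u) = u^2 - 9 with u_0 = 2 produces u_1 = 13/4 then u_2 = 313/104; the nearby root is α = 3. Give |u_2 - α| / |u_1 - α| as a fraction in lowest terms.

1/26

u_1 - α = 13/4 - 3 = 1/4, so |u_1 - α| = 1/4.
u_2 - α = 313/104 - 3 = 1/104, so |u_2 - α| = 1/104.
Ratio = (1/104) / (1/4) = 1/26.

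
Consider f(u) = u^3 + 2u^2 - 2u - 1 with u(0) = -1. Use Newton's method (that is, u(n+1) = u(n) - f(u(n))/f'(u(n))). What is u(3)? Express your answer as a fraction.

f'(u) = 3u^2 + 4u - 2.
f(-1) = 2, f'(-1) = -3, so u(1) = (-1) - 2/(-3) = -1/3.
f(-1/3) = -4/27, f'(-1/3) = -3, so u(2) = (-1/3) - (-4/27)/(-3) = -31/81.
f(-31/81) = 1232/531441, f'(-31/81) = -6761/2187, so u(3) = (-31/81) - (1232/531441)/(-6761/2187) = -627541/1642923.

-627541/1642923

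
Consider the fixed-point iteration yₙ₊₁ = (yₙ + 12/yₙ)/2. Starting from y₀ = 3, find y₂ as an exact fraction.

97/28

y₁ = (3 + 12/3)/2 = 7/2.
y₂ = (7/2 + 12/(7/2))/2 = 97/28.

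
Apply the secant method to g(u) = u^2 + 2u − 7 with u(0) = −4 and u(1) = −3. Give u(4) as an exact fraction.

−647/169

g(−4) = 1, g(−3) = −4. u(2) = (−3) − (−4)·((−3) − (−4))/((−4) − 1) = −19/5.
g(−3) = −4, g(−19/5) = −4/25. u(3) = (−19/5) − (−4/25)·((−19/5) − (−3))/((−4/25) − (−4)) = −23/6.
g(−19/5) = −4/25, g(−23/6) = 1/36. u(4) = (−23/6) − (1/36)·((−23/6) − (−19/5))/((1/36) − (−4/25)) = −647/169.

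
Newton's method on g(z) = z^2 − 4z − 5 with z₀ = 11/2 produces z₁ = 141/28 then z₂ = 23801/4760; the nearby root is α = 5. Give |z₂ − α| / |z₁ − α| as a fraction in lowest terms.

z₁ − α = 141/28 − 5 = 1/28, so |z₁ − α| = 1/28.
z₂ − α = 23801/4760 − 5 = 1/4760, so |z₂ − α| = 1/4760.
Ratio = (1/4760) / (1/28) = 1/170.

1/170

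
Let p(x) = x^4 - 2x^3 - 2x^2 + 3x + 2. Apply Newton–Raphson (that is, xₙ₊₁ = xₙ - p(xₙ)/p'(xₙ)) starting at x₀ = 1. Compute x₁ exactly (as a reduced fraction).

p'(x) = 4x^3 - 6x^2 - 4x + 3.
p(1) = 2, p'(1) = -3, so x₁ = 1 - 2/(-3) = 5/3.

5/3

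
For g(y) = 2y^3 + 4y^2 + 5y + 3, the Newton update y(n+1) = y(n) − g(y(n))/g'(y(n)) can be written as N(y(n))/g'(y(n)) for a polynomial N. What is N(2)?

45

g'(y) = 6y^2 + 8y + 5.
N(y) = y·g'(y) − g(y) = y·(6y^2 + 8y + 5) − (2y^3 + 4y^2 + 5y + 3) = 4y^3 + 4y^2 − 3.
N(2) = 45.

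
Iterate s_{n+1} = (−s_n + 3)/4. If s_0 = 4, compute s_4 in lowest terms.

157/256

s_1 = (−4 + 3)/4 = −1/4.
s_2 = (−(−1/4) + 3)/4 = 13/16.
s_3 = (−(13/16) + 3)/4 = 35/64.
s_4 = (−(35/64) + 3)/4 = 157/256.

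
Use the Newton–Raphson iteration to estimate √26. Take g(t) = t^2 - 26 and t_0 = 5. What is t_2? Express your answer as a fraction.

g'(t) = 2t.
g(5) = -1, g'(5) = 10, so t_1 = 5 - (-1)/10 = 51/10.
g(51/10) = 1/100, g'(51/10) = 51/5, so t_2 = (51/10) - (1/100)/(51/5) = 5201/1020.

5201/1020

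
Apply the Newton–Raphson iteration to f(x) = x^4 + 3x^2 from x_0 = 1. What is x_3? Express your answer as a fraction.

f'(x) = 4x^3 + 6x.
f(1) = 4, f'(1) = 10, so x_1 = 1 - 4/10 = 3/5.
f(3/5) = 756/625, f'(3/5) = 558/125, so x_2 = (3/5) - (756/625)/(558/125) = 51/155.
f(51/155) = 194232276/577200625, f'(51/155) = 7882254/3723875, so x_3 = (51/155) - (194232276/577200625)/(7882254/3723875) = 678963/3992645.

678963/3992645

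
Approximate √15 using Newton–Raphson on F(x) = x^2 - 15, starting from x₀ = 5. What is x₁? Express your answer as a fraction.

F'(x) = 2x.
F(5) = 10, F'(5) = 10, so x₁ = 5 - 10/10 = 4.

4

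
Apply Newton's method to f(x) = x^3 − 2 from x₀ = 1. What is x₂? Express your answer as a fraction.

f'(x) = 3x^2.
f(1) = −1, f'(1) = 3, so x₁ = 1 − (−1)/3 = 4/3.
f(4/3) = 10/27, f'(4/3) = 16/3, so x₂ = (4/3) − (10/27)/(16/3) = 91/72.

91/72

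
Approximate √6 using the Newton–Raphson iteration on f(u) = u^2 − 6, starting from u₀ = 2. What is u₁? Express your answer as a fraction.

5/2

f'(u) = 2u.
f(2) = −2, f'(2) = 4, so u₁ = 2 − (−2)/4 = 5/2.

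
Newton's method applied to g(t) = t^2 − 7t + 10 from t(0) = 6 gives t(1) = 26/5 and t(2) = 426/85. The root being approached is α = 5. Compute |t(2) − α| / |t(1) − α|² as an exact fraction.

t(1) − α = 26/5 − 5 = 1/5, so |t(1) − α| = 1/5.
t(2) − α = 426/85 − 5 = 1/85, so |t(2) − α| = 1/85.
|t(1) − α|² = 1/25.
Ratio = (1/85) / (1/25) = 5/17.

5/17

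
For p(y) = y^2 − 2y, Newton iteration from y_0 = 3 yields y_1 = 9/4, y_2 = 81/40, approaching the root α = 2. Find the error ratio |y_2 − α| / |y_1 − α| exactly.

1/10

y_1 − α = 9/4 − 2 = 1/4, so |y_1 − α| = 1/4.
y_2 − α = 81/40 − 2 = 1/40, so |y_2 − α| = 1/40.
Ratio = (1/40) / (1/4) = 1/10.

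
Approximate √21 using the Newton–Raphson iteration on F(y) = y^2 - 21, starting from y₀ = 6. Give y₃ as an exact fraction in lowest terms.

970993/211888

F'(y) = 2y.
F(6) = 15, F'(6) = 12, so y₁ = 6 - 15/12 = 19/4.
F(19/4) = 25/16, F'(19/4) = 19/2, so y₂ = (19/4) - (25/16)/(19/2) = 697/152.
F(697/152) = 625/23104, F'(697/152) = 697/76, so y₃ = (697/152) - (625/23104)/(697/76) = 970993/211888.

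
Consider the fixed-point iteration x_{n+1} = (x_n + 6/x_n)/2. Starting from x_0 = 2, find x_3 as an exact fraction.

x_1 = (2 + 6/2)/2 = 5/2.
x_2 = (5/2 + 6/(5/2))/2 = 49/20.
x_3 = (49/20 + 6/(49/20))/2 = 4801/1960.

4801/1960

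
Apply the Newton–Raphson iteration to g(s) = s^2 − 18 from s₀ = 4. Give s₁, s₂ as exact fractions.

s₁ = 17/4, s₂ = 577/136

g'(s) = 2s.
g(4) = −2, g'(4) = 8, so s₁ = 4 − (−2)/8 = 17/4.
g(17/4) = 1/16, g'(17/4) = 17/2, so s₂ = (17/4) − (1/16)/(17/2) = 577/136.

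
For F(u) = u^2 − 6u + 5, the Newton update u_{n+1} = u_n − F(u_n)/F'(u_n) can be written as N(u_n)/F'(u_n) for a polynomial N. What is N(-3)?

4

F'(u) = 2u − 6.
N(u) = u·F'(u) − F(u) = u·(2u − 6) − (u^2 − 6u + 5) = u^2 − 5.
N(-3) = 4.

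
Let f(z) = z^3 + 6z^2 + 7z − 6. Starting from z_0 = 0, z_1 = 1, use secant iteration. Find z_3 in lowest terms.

225/421

f(0) = −6, f(1) = 8. z_2 = 1 − 8·(1 − 0)/(8 − (−6)) = 3/7.
f(1) = 8, f(3/7) = −624/343. z_3 = (3/7) − (−624/343)·((3/7) − 1)/((−624/343) − 8) = 225/421.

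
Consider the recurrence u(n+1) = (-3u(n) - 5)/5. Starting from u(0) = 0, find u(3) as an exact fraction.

u(1) = (-3·0 - 5)/5 = -1.
u(2) = (-3·(-1) - 5)/5 = -2/5.
u(3) = (-3·(-2/5) - 5)/5 = -19/25.

-19/25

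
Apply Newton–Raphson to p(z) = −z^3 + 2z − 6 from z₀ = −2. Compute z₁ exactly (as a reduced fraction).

p'(z) = −3z^2 + 2.
p(−2) = −2, p'(−2) = −10, so z₁ = (−2) − (−2)/(−10) = −11/5.

−11/5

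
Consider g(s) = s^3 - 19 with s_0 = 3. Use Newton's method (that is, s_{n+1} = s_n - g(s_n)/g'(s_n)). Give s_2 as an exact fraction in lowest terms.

g'(s) = 3s^2.
g(3) = 8, g'(3) = 27, so s_1 = 3 - 8/27 = 73/27.
g(73/27) = 15040/19683, g'(73/27) = 5329/243, so s_2 = (73/27) - (15040/19683)/(5329/243) = 1152011/431649.

1152011/431649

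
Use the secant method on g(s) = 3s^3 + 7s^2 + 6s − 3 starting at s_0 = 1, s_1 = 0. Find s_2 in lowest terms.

3/16

g(1) = 13, g(0) = −3. s_2 = 0 − (−3)·(0 − 1)/((−3) − 13) = 3/16.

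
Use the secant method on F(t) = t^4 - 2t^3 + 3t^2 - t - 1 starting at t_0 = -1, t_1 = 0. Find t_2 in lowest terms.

F(-1) = 6, F(0) = -1. t_2 = 0 - (-1)·(0 - (-1))/((-1) - 6) = -1/7.

-1/7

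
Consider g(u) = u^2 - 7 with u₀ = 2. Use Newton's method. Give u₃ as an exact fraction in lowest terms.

g'(u) = 2u.
g(2) = -3, g'(2) = 4, so u₁ = 2 - (-3)/4 = 11/4.
g(11/4) = 9/16, g'(11/4) = 11/2, so u₂ = (11/4) - (9/16)/(11/2) = 233/88.
g(233/88) = 81/7744, g'(233/88) = 233/44, so u₃ = (233/88) - (81/7744)/(233/44) = 108497/41008.

108497/41008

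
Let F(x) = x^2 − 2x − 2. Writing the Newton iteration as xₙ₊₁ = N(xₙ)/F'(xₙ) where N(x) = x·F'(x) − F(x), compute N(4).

F'(x) = 2x − 2.
N(x) = x·F'(x) − F(x) = x·(2x − 2) − (x^2 − 2x − 2) = x^2 + 2.
N(4) = 18.

18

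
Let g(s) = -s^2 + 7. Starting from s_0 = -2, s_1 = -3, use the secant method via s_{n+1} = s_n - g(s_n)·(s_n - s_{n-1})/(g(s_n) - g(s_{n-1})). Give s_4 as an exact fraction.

g(-2) = 3, g(-3) = -2. s_2 = (-3) - (-2)·((-3) - (-2))/((-2) - 3) = -13/5.
g(-3) = -2, g(-13/5) = 6/25. s_3 = (-13/5) - (6/25)·((-13/5) - (-3))/((6/25) - (-2)) = -37/14.
g(-13/5) = 6/25, g(-37/14) = 3/196. s_4 = (-37/14) - (3/196)·((-37/14) - (-13/5))/((3/196) - (6/25)) = -971/367.

-971/367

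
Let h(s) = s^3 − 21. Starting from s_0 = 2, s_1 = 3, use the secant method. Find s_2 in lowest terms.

51/19

h(2) = −13, h(3) = 6. s_2 = 3 − 6·(3 − 2)/(6 − (−13)) = 51/19.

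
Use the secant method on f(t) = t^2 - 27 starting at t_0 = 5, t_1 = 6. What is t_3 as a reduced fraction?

f(5) = -2, f(6) = 9. t_2 = 6 - 9·(6 - 5)/(9 - (-2)) = 57/11.
f(6) = 9, f(57/11) = -18/121. t_3 = (57/11) - (-18/121)·((57/11) - 6)/((-18/121) - 9) = 213/41.

213/41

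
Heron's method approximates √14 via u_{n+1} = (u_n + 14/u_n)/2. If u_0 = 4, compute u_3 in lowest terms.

u_1 = (4 + 14/4)/2 = 15/4.
u_2 = (15/4 + 14/(15/4))/2 = 449/120.
u_3 = (449/120 + 14/(449/120))/2 = 403201/107760.

403201/107760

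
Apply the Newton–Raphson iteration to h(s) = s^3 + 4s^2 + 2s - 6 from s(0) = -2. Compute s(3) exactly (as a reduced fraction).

87/5

h'(s) = 3s^2 + 8s + 2.
h(-2) = -2, h'(-2) = -2, so s(1) = (-2) - (-2)/(-2) = -3.
h(-3) = -3, h'(-3) = 5, so s(2) = (-3) - (-3)/5 = -12/5.
h(-12/5) = -198/125, h'(-12/5) = 2/25, so s(3) = (-12/5) - (-198/125)/(2/25) = 87/5.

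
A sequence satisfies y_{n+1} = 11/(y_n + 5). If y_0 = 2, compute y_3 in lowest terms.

506/307

y_1 = 11/(2 + 5) = 11/7.
y_2 = 11/(11/7 + 5) = 77/46.
y_3 = 11/(77/46 + 5) = 506/307.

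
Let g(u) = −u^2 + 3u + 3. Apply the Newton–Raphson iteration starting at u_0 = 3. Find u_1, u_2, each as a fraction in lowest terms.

u_1 = 4, u_2 = 19/5

g'(u) = −2u + 3.
g(3) = 3, g'(3) = −3, so u_1 = 3 − 3/(−3) = 4.
g(4) = −1, g'(4) = −5, so u_2 = 4 − (−1)/(−5) = 19/5.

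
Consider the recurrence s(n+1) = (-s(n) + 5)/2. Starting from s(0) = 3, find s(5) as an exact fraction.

s(1) = (-3 + 5)/2 = 1.
s(2) = (-1 + 5)/2 = 2.
s(3) = (-2 + 5)/2 = 3/2.
s(4) = (-(3/2) + 5)/2 = 7/4.
s(5) = (-(7/4) + 5)/2 = 13/8.

13/8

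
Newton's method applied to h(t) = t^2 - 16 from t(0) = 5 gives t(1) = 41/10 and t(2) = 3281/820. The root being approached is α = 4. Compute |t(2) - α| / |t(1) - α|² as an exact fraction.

t(1) - α = 41/10 - 4 = 1/10, so |t(1) - α| = 1/10.
t(2) - α = 3281/820 - 4 = 1/820, so |t(2) - α| = 1/820.
|t(1) - α|² = 1/100.
Ratio = (1/820) / (1/100) = 5/41.

5/41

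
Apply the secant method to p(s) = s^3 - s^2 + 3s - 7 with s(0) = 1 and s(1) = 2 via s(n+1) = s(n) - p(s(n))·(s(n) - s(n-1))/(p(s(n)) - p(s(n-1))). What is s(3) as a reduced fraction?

p(1) = -4, p(2) = 3. s(2) = 2 - 3·(2 - 1)/(3 - (-4)) = 11/7.
p(2) = 3, p(11/7) = -300/343. s(3) = (11/7) - (-300/343)·((11/7) - 2)/((-300/343) - 3) = 739/443.

739/443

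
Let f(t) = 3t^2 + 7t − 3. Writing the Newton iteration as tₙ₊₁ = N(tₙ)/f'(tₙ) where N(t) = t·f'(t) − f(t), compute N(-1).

6

f'(t) = 6t + 7.
N(t) = t·f'(t) − f(t) = t·(6t + 7) − (3t^2 + 7t − 3) = 3t^2 + 3.
N(-1) = 6.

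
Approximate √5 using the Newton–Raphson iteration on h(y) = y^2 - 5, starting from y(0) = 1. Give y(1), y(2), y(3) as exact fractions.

y(1) = 3, y(2) = 7/3, y(3) = 47/21

h'(y) = 2y.
h(1) = -4, h'(1) = 2, so y(1) = 1 - (-4)/2 = 3.
h(3) = 4, h'(3) = 6, so y(2) = 3 - 4/6 = 7/3.
h(7/3) = 4/9, h'(7/3) = 14/3, so y(3) = (7/3) - (4/9)/(14/3) = 47/21.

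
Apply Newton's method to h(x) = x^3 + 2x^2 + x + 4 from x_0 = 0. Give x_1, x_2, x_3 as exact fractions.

x_1 = −4, x_2 = −100/33, x_3 = −1483748/590337

h'(x) = 3x^2 + 4x + 1.
h(0) = 4, h'(0) = 1, so x_1 = 0 − 4/1 = −4.
h(−4) = −32, h'(−4) = 33, so x_2 = (−4) − (−32)/33 = −100/33.
h(−100/33) = −305152/35937, h'(−100/33) = 5963/363, so x_3 = (−100/33) − (−305152/35937)/(5963/363) = −1483748/590337.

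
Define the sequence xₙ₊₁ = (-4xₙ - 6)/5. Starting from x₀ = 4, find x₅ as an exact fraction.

-6862/3125

x₁ = (-4·4 - 6)/5 = -22/5.
x₂ = (-4·(-22/5) - 6)/5 = 58/25.
x₃ = (-4·(58/25) - 6)/5 = -382/125.
x₄ = (-4·(-382/125) - 6)/5 = 778/625.
x₅ = (-4·(778/625) - 6)/5 = -6862/3125.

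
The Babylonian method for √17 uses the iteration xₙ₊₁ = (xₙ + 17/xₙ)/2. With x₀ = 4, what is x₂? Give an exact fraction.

2177/528

x₁ = (4 + 17/4)/2 = 33/8.
x₂ = (33/8 + 17/(33/8))/2 = 2177/528.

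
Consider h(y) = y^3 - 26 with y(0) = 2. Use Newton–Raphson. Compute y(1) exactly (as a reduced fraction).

7/2

h'(y) = 3y^2.
h(2) = -18, h'(2) = 12, so y(1) = 2 - (-18)/12 = 7/2.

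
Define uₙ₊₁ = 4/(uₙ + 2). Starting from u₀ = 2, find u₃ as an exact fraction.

6/5

u₁ = 4/(2 + 2) = 1.
u₂ = 4/(1 + 2) = 4/3.
u₃ = 4/(4/3 + 2) = 6/5.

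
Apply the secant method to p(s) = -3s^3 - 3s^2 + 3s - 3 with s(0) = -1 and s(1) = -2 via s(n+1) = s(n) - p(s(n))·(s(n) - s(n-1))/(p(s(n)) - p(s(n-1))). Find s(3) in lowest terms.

p(-1) = -6, p(-2) = 3. s(2) = (-2) - 3·((-2) - (-1))/(3 - (-6)) = -5/3.
p(-2) = 3, p(-5/3) = -22/9. s(3) = (-5/3) - (-22/9)·((-5/3) - (-2))/((-22/9) - 3) = -89/49.

-89/49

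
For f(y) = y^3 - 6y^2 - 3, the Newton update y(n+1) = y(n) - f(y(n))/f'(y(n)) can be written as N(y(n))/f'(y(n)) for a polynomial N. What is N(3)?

f'(y) = 3y^2 - 12y.
N(y) = y·f'(y) - f(y) = y·(3y^2 - 12y) - (y^3 - 6y^2 - 3) = 2y^3 - 6y^2 + 3.
N(3) = 3.

3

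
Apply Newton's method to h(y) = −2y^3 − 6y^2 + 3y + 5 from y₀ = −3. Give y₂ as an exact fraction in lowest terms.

−237631/73665

h'(y) = −6y^2 − 12y + 3.
h(−3) = −4, h'(−3) = −15, so y₁ = (−3) − (−4)/(−15) = −49/15.
h(−49/15) = 3008/3375, h'(−49/15) = −1637/75, so y₂ = (−49/15) − (3008/3375)/(−1637/75) = −237631/73665.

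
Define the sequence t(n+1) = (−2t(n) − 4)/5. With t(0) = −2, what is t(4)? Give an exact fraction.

t(1) = (−2·(−2) − 4)/5 = 0.
t(2) = (−2·0 − 4)/5 = −4/5.
t(3) = (−2·(−4/5) − 4)/5 = −12/25.
t(4) = (−2·(−12/25) − 4)/5 = −76/125.

−76/125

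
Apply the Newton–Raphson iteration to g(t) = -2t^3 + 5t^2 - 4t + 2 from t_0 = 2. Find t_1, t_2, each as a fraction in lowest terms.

t_1 = 7/4, t_2 = 5/3

g'(t) = -6t^2 + 10t - 4.
g(2) = -2, g'(2) = -8, so t_1 = 2 - (-2)/(-8) = 7/4.
g(7/4) = -13/32, g'(7/4) = -39/8, so t_2 = (7/4) - (-13/32)/(-39/8) = 5/3.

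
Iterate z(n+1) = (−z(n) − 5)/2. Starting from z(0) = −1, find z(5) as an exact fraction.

−27/16

z(1) = (−(−1) − 5)/2 = −2.
z(2) = (−(−2) − 5)/2 = −3/2.
z(3) = (−(−3/2) − 5)/2 = −7/4.
z(4) = (−(−7/4) − 5)/2 = −13/8.
z(5) = (−(−13/8) − 5)/2 = −27/16.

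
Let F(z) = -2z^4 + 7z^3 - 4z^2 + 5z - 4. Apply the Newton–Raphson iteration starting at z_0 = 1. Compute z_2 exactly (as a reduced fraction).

3844/4965

F'(z) = -8z^3 + 21z^2 - 8z + 5.
F(1) = 2, F'(1) = 10, so z_1 = 1 - 2/10 = 4/5.
F(4/5) = 128/625, F'(4/5) = 993/125, so z_2 = (4/5) - (128/625)/(993/125) = 3844/4965.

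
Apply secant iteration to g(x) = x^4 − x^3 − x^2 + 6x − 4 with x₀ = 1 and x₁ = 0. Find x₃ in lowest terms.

250/317

g(1) = 1, g(0) = −4. x₂ = 0 − (−4)·(0 − 1)/((−4) − 1) = 4/5.
g(0) = −4, g(4/5) = 36/625. x₃ = (4/5) − (36/625)·((4/5) − 0)/((36/625) − (−4)) = 250/317.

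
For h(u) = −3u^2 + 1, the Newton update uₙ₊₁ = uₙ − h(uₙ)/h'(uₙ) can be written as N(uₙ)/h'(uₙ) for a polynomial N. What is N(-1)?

−4

h'(u) = −6u.
N(u) = u·h'(u) − h(u) = u·(−6u) − (−3u^2 + 1) = −3u^2 − 1.
N(-1) = −4.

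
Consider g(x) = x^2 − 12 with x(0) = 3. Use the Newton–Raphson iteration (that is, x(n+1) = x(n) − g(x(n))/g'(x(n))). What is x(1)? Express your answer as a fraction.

7/2

g'(x) = 2x.
g(3) = −3, g'(3) = 6, so x(1) = 3 − (−3)/6 = 7/2.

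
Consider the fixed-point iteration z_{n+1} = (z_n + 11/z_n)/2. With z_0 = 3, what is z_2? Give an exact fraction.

z_1 = (3 + 11/3)/2 = 10/3.
z_2 = (10/3 + 11/(10/3))/2 = 199/60.

199/60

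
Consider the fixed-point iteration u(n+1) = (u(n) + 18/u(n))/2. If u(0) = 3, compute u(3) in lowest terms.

u(1) = (3 + 18/3)/2 = 9/2.
u(2) = (9/2 + 18/(9/2))/2 = 17/4.
u(3) = (17/4 + 18/(17/4))/2 = 577/136.

577/136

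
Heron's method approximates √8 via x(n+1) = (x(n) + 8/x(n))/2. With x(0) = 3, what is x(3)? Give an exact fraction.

x(1) = (3 + 8/3)/2 = 17/6.
x(2) = (17/6 + 8/(17/6))/2 = 577/204.
x(3) = (577/204 + 8/(577/204))/2 = 665857/235416.

665857/235416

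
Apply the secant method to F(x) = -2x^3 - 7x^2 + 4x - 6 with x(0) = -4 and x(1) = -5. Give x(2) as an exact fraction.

-226/55

F(-4) = -6, F(-5) = 49. x(2) = (-5) - 49·((-5) - (-4))/(49 - (-6)) = -226/55.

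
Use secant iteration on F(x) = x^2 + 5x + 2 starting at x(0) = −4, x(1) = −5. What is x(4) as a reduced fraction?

F(−4) = −2, F(−5) = 2. x(2) = (−5) − 2·((−5) − (−4))/(2 − (−2)) = −9/2.
F(−5) = 2, F(−9/2) = −1/4. x(3) = (−9/2) − (−1/4)·((−9/2) − (−5))/((−1/4) − 2) = −41/9.
F(−9/2) = −1/4, F(−41/9) = −2/81. x(4) = (−41/9) − (−2/81)·((−41/9) − (−9/2))/((−2/81) − (−1/4)) = −333/73.

−333/73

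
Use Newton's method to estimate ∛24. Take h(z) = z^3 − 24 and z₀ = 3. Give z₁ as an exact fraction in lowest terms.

h'(z) = 3z^2.
h(3) = 3, h'(3) = 27, so z₁ = 3 − 3/27 = 26/9.

26/9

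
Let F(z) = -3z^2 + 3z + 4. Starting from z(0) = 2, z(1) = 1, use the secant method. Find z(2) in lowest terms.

F(2) = -2, F(1) = 4. z(2) = 1 - 4·(1 - 2)/(4 - (-2)) = 5/3.

5/3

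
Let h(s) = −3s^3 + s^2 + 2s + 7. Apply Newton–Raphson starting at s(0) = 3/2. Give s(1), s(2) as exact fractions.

s(1) = 100/61, s(2) = 6978867/4291838

h'(s) = −9s^2 + 2s + 2.
h(3/2) = 17/8, h'(3/2) = −61/4, so s(1) = (3/2) − (17/8)/(−61/4) = 100/61.
h(100/61) = −56933/226981, h'(100/61) = −70358/3721, so s(2) = (100/61) − (−56933/226981)/(−70358/3721) = 6978867/4291838.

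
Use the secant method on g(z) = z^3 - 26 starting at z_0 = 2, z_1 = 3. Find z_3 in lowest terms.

g(2) = -18, g(3) = 1. z_2 = 3 - 1·(3 - 2)/(1 - (-18)) = 56/19.
g(3) = 1, g(56/19) = -2718/6859. z_3 = (56/19) - (-2718/6859)·((56/19) - 3)/((-2718/6859) - 1) = 28370/9577.

28370/9577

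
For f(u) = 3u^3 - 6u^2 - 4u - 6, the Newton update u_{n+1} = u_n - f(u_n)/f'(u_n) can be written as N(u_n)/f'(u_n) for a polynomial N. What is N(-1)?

-6

f'(u) = 9u^2 - 12u - 4.
N(u) = u·f'(u) - f(u) = u·(9u^2 - 12u - 4) - (3u^3 - 6u^2 - 4u - 6) = 6u^3 - 6u^2 + 6.
N(-1) = -6.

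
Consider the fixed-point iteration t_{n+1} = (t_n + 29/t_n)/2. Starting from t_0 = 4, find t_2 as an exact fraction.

t_1 = (4 + 29/4)/2 = 45/8.
t_2 = (45/8 + 29/(45/8))/2 = 3881/720.

3881/720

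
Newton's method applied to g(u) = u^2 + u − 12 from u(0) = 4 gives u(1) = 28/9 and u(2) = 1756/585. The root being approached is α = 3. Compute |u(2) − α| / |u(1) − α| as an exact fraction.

u(1) − α = 28/9 − 3 = 1/9, so |u(1) − α| = 1/9.
u(2) − α = 1756/585 − 3 = 1/585, so |u(2) − α| = 1/585.
Ratio = (1/585) / (1/9) = 1/65.

1/65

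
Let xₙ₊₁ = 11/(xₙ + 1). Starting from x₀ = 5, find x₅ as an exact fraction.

x₁ = 11/(5 + 1) = 11/6.
x₂ = 11/(11/6 + 1) = 66/17.
x₃ = 11/(66/17 + 1) = 187/83.
x₄ = 11/(187/83 + 1) = 913/270.
x₅ = 11/(913/270 + 1) = 2970/1183.

2970/1183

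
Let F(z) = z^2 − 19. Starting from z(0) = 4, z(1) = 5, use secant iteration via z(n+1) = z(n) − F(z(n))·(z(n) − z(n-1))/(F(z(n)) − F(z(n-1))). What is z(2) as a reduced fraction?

13/3

F(4) = −3, F(5) = 6. z(2) = 5 − 6·(5 − 4)/(6 − (−3)) = 13/3.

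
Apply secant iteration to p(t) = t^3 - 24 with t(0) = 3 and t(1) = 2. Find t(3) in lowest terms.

p(3) = 3, p(2) = -16. t(2) = 2 - (-16)·(2 - 3)/((-16) - 3) = 54/19.
p(2) = -16, p(54/19) = -7152/6859. t(3) = (54/19) - (-7152/6859)·((54/19) - 2)/((-7152/6859) - (-16)) = 4650/1603.

4650/1603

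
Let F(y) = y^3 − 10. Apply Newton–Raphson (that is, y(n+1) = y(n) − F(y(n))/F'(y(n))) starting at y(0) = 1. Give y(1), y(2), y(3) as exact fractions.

F'(y) = 3y^2.
F(1) = −9, F'(1) = 3, so y(1) = 1 − (−9)/3 = 4.
F(4) = 54, F'(4) = 48, so y(2) = 4 − 54/48 = 23/8.
F(23/8) = 7047/512, F'(23/8) = 1587/64, so y(3) = (23/8) − (7047/512)/(1587/64) = 4909/2116.

y(1) = 4, y(2) = 23/8, y(3) = 4909/2116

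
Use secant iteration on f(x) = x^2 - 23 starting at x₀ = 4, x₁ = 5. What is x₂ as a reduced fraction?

43/9

f(4) = -7, f(5) = 2. x₂ = 5 - 2·(5 - 4)/(2 - (-7)) = 43/9.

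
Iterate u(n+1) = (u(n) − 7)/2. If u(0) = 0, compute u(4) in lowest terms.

u(1) = (0 − 7)/2 = −7/2.
u(2) = ((−7/2) − 7)/2 = −21/4.
u(3) = ((−21/4) − 7)/2 = −49/8.
u(4) = ((−49/8) − 7)/2 = −105/16.

−105/16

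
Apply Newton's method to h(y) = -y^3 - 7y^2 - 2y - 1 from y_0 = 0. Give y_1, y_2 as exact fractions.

y_1 = -1/2, y_2 = -2/17

h'(y) = -3y^2 - 14y - 2.
h(0) = -1, h'(0) = -2, so y_1 = 0 - (-1)/(-2) = -1/2.
h(-1/2) = -13/8, h'(-1/2) = 17/4, so y_2 = (-1/2) - (-13/8)/(17/4) = -2/17.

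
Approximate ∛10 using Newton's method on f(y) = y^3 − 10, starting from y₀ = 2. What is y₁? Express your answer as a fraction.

f'(y) = 3y^2.
f(2) = −2, f'(2) = 12, so y₁ = 2 − (−2)/12 = 13/6.

13/6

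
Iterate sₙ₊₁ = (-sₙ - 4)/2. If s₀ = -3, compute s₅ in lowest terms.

s₁ = (-(-3) - 4)/2 = -1/2.
s₂ = (-(-1/2) - 4)/2 = -7/4.
s₃ = (-(-7/4) - 4)/2 = -9/8.
s₄ = (-(-9/8) - 4)/2 = -23/16.
s₅ = (-(-23/16) - 4)/2 = -41/32.

-41/32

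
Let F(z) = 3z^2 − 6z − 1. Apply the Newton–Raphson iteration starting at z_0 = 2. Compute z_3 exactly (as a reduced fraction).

F'(z) = 6z − 6.
F(2) = −1, F'(2) = 6, so z_1 = 2 − (−1)/6 = 13/6.
F(13/6) = 1/12, F'(13/6) = 7, so z_2 = (13/6) − (1/12)/7 = 181/84.
F(181/84) = 1/2352, F'(181/84) = 97/14, so z_3 = (181/84) − (1/2352)/(97/14) = 35113/16296.

35113/16296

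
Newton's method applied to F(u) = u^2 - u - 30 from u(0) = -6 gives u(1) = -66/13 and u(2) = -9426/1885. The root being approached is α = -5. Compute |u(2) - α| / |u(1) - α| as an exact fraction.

u(1) - α = -66/13 - (-5) = -66/13 + 5 = -1/13, so |u(1) - α| = 1/13.
u(2) - α = -9426/1885 - (-5) = -9426/1885 + 5 = -1/1885, so |u(2) - α| = 1/1885.
Ratio = (1/1885) / (1/13) = 1/145.

1/145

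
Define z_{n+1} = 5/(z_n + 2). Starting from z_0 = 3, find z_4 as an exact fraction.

z_1 = 5/(3 + 2) = 1.
z_2 = 5/(1 + 2) = 5/3.
z_3 = 5/(5/3 + 2) = 15/11.
z_4 = 5/(15/11 + 2) = 55/37.

55/37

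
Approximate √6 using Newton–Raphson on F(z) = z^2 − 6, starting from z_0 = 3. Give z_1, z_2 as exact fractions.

F'(z) = 2z.
F(3) = 3, F'(3) = 6, so z_1 = 3 − 3/6 = 5/2.
F(5/2) = 1/4, F'(5/2) = 5, so z_2 = (5/2) − (1/4)/5 = 49/20.

z_1 = 5/2, z_2 = 49/20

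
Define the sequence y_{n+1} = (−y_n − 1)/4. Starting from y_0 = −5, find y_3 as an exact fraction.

y_1 = (−(−5) − 1)/4 = 1.
y_2 = (−1 − 1)/4 = −1/2.
y_3 = (−(−1/2) − 1)/4 = −1/8.

−1/8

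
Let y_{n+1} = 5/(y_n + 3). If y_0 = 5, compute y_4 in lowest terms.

y_1 = 5/(5 + 3) = 5/8.
y_2 = 5/(5/8 + 3) = 40/29.
y_3 = 5/(40/29 + 3) = 145/127.
y_4 = 5/(145/127 + 3) = 635/526.

635/526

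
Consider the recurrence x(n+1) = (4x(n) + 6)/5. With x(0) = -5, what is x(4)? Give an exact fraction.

x(1) = (4·(-5) + 6)/5 = -14/5.
x(2) = (4·(-14/5) + 6)/5 = -26/25.
x(3) = (4·(-26/25) + 6)/5 = 46/125.
x(4) = (4·(46/125) + 6)/5 = 934/625.

934/625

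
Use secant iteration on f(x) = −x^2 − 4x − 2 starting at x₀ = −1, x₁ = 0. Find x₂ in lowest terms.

f(−1) = 1, f(0) = −2. x₂ = 0 − (−2)·(0 − (−1))/((−2) − 1) = −2/3.

−2/3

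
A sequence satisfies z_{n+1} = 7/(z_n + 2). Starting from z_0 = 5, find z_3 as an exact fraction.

z_1 = 7/(5 + 2) = 1.
z_2 = 7/(1 + 2) = 7/3.
z_3 = 7/(7/3 + 2) = 21/13.

21/13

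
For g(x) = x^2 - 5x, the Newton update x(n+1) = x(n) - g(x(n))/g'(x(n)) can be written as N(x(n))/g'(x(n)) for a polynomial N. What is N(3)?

g'(x) = 2x - 5.
N(x) = x·g'(x) - g(x) = x·(2x - 5) - (x^2 - 5x) = x^2.
N(3) = 9.

9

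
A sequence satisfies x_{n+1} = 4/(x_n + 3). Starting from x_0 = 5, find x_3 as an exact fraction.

x_1 = 4/(5 + 3) = 1/2.
x_2 = 4/(1/2 + 3) = 8/7.
x_3 = 4/(8/7 + 3) = 28/29.

28/29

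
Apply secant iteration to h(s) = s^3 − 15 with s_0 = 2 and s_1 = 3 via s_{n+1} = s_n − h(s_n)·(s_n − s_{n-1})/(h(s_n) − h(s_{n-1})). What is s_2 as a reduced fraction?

h(2) = −7, h(3) = 12. s_2 = 3 − 12·(3 − 2)/(12 − (−7)) = 45/19.

45/19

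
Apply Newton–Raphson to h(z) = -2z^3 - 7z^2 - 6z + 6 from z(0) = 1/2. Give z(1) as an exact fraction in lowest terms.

h'(z) = -6z^2 - 14z - 6.
h(1/2) = 1, h'(1/2) = -29/2, so z(1) = (1/2) - 1/(-29/2) = 33/58.

33/58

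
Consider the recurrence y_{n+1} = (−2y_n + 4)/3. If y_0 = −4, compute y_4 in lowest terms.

−4/27

y_1 = (−2·(−4) + 4)/3 = 4.
y_2 = (−2·4 + 4)/3 = −4/3.
y_3 = (−2·(−4/3) + 4)/3 = 20/9.
y_4 = (−2·(20/9) + 4)/3 = −4/27.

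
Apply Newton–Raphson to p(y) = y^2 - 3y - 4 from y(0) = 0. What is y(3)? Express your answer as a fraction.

-13108/13107

p'(y) = 2y - 3.
p(0) = -4, p'(0) = -3, so y(1) = 0 - (-4)/(-3) = -4/3.
p(-4/3) = 16/9, p'(-4/3) = -17/3, so y(2) = (-4/3) - (16/9)/(-17/3) = -52/51.
p(-52/51) = 256/2601, p'(-52/51) = -257/51, so y(3) = (-52/51) - (256/2601)/(-257/51) = -13108/13107.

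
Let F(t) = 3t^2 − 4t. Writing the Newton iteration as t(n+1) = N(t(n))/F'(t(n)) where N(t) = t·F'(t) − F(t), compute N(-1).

3

F'(t) = 6t − 4.
N(t) = t·F'(t) − F(t) = t·(6t − 4) − (3t^2 − 4t) = 3t^2.
N(-1) = 3.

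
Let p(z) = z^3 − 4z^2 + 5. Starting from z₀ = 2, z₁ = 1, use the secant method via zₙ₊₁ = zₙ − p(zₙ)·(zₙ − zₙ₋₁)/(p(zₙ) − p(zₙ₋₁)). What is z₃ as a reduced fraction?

181/131

p(2) = −3, p(1) = 2. z₂ = 1 − 2·(1 − 2)/(2 − (−3)) = 7/5.
p(1) = 2, p(7/5) = −12/125. z₃ = (7/5) − (−12/125)·((7/5) − 1)/((−12/125) − 2) = 181/131.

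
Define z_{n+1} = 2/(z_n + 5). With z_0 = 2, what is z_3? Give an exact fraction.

z_1 = 2/(2 + 5) = 2/7.
z_2 = 2/(2/7 + 5) = 14/37.
z_3 = 2/(14/37 + 5) = 74/199.

74/199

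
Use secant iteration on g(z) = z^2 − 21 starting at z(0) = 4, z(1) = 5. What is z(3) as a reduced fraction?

g(4) = −5, g(5) = 4. z(2) = 5 − 4·(5 − 4)/(4 − (−5)) = 41/9.
g(5) = 4, g(41/9) = −20/81. z(3) = (41/9) − (−20/81)·((41/9) − 5)/((−20/81) − 4) = 197/43.

197/43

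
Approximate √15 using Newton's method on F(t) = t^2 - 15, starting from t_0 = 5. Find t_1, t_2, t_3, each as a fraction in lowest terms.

F'(t) = 2t.
F(5) = 10, F'(5) = 10, so t_1 = 5 - 10/10 = 4.
F(4) = 1, F'(4) = 8, so t_2 = 4 - 1/8 = 31/8.
F(31/8) = 1/64, F'(31/8) = 31/4, so t_3 = (31/8) - (1/64)/(31/4) = 1921/496.

t_1 = 4, t_2 = 31/8, t_3 = 1921/496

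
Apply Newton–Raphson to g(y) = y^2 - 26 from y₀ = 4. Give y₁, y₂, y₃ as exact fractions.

g'(y) = 2y.
g(4) = -10, g'(4) = 8, so y₁ = 4 - (-10)/8 = 21/4.
g(21/4) = 25/16, g'(21/4) = 21/2, so y₂ = (21/4) - (25/16)/(21/2) = 857/168.
g(857/168) = 625/28224, g'(857/168) = 857/84, so y₃ = (857/168) - (625/28224)/(857/84) = 1468273/287952.

y₁ = 21/4, y₂ = 857/168, y₃ = 1468273/287952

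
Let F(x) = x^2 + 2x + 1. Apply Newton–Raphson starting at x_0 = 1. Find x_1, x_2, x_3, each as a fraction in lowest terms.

F'(x) = 2x + 2.
F(1) = 4, F'(1) = 4, so x_1 = 1 - 4/4 = 0.
F(0) = 1, F'(0) = 2, so x_2 = 0 - 1/2 = -1/2.
F(-1/2) = 1/4, F'(-1/2) = 1, so x_3 = (-1/2) - (1/4)/1 = -3/4.

x_1 = 0, x_2 = -1/2, x_3 = -3/4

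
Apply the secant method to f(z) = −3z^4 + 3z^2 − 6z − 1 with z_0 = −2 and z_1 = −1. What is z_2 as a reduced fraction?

f(−2) = −25, f(−1) = 5. z_2 = (−1) − 5·((−1) − (−2))/(5 − (−25)) = −7/6.

−7/6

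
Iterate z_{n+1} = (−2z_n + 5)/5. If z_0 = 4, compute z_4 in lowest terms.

499/625

z_1 = (−2·4 + 5)/5 = −3/5.
z_2 = (−2·(−3/5) + 5)/5 = 31/25.
z_3 = (−2·(31/25) + 5)/5 = 63/125.
z_4 = (−2·(63/125) + 5)/5 = 499/625.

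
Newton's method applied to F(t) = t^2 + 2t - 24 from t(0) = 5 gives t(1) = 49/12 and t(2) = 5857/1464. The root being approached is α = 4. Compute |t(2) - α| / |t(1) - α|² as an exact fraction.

6/61

t(1) - α = 49/12 - 4 = 1/12, so |t(1) - α| = 1/12.
t(2) - α = 5857/1464 - 4 = 1/1464, so |t(2) - α| = 1/1464.
|t(1) - α|² = 1/144.
Ratio = (1/1464) / (1/144) = 6/61.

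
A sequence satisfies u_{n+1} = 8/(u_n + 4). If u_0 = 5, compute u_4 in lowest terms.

31/21

u_1 = 8/(5 + 4) = 8/9.
u_2 = 8/(8/9 + 4) = 18/11.
u_3 = 8/(18/11 + 4) = 44/31.
u_4 = 8/(44/31 + 4) = 31/21.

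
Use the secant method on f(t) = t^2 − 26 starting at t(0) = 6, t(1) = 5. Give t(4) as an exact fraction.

f(6) = 10, f(5) = −1. t(2) = 5 − (−1)·(5 − 6)/((−1) − 10) = 56/11.
f(5) = −1, f(56/11) = −10/121. t(3) = (56/11) − (−10/121)·((56/11) − 5)/((−10/121) − (−1)) = 566/111.
f(56/11) = −10/121, f(566/111) = 10/12321. t(4) = (566/111) − (10/12321)·((566/111) − (56/11))/((10/12321) − (−10/121)) = 31721/6221.

31721/6221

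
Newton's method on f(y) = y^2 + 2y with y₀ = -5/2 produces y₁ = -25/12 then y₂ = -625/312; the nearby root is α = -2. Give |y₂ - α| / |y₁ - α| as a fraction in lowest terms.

y₁ - α = -25/12 - (-2) = -25/12 + 2 = -1/12, so |y₁ - α| = 1/12.
y₂ - α = -625/312 - (-2) = -625/312 + 2 = -1/312, so |y₂ - α| = 1/312.
Ratio = (1/312) / (1/12) = 1/26.

1/26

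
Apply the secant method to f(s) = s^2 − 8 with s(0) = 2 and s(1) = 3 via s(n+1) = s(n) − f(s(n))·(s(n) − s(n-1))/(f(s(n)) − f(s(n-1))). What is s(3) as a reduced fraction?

82/29

f(2) = −4, f(3) = 1. s(2) = 3 − 1·(3 − 2)/(1 − (−4)) = 14/5.
f(3) = 1, f(14/5) = −4/25. s(3) = (14/5) − (−4/25)·((14/5) − 3)/((−4/25) − 1) = 82/29.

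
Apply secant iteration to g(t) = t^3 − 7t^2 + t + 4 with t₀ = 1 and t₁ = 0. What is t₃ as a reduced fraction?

g(1) = −1, g(0) = 4. t₂ = 0 − 4·(0 − 1)/(4 − (−1)) = 4/5.
g(0) = 4, g(4/5) = 104/125. t₃ = (4/5) − (104/125)·((4/5) − 0)/((104/125) − 4) = 100/99.

100/99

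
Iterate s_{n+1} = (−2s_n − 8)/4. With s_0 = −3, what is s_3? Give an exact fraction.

s_1 = (−2·(−3) − 8)/4 = −1/2.
s_2 = (−2·(−1/2) − 8)/4 = −7/4.
s_3 = (−2·(−7/4) − 8)/4 = −9/8.

−9/8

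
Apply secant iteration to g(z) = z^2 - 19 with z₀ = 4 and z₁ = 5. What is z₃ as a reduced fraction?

61/14

g(4) = -3, g(5) = 6. z₂ = 5 - 6·(5 - 4)/(6 - (-3)) = 13/3.
g(5) = 6, g(13/3) = -2/9. z₃ = (13/3) - (-2/9)·((13/3) - 5)/((-2/9) - 6) = 61/14.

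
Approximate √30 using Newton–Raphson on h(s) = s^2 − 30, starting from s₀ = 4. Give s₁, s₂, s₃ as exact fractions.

s₁ = 23/4, s₂ = 1009/184, s₃ = 2033761/371312

h'(s) = 2s.
h(4) = −14, h'(4) = 8, so s₁ = 4 − (−14)/8 = 23/4.
h(23/4) = 49/16, h'(23/4) = 23/2, so s₂ = (23/4) − (49/16)/(23/2) = 1009/184.
h(1009/184) = 2401/33856, h'(1009/184) = 1009/92, so s₃ = (1009/184) − (2401/33856)/(1009/92) = 2033761/371312.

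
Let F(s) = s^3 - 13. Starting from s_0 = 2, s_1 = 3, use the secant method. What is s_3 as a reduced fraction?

F(2) = -5, F(3) = 14. s_2 = 3 - 14·(3 - 2)/(14 - (-5)) = 43/19.
F(3) = 14, F(43/19) = -9660/6859. s_3 = (43/19) - (-9660/6859)·((43/19) - 3)/((-9660/6859) - 14) = 17593/7549.

17593/7549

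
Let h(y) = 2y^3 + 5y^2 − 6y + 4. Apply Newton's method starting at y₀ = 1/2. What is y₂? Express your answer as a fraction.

−1069/282

h'(y) = 6y^2 + 10y − 6.
h(1/2) = 5/2, h'(1/2) = 1/2, so y₁ = (1/2) − (5/2)/(1/2) = −9/2.
h(−9/2) = −50, h'(−9/2) = 141/2, so y₂ = (−9/2) − (−50)/(141/2) = −1069/282.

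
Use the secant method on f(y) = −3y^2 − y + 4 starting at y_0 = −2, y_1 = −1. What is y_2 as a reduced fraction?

f(−2) = −6, f(−1) = 2. y_2 = (−1) − 2·((−1) − (−2))/(2 − (−6)) = −5/4.

−5/4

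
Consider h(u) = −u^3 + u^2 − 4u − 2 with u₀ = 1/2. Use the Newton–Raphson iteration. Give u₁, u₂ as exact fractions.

h'(u) = −3u^2 + 2u − 4.
h(1/2) = −31/8, h'(1/2) = −15/4, so u₁ = (1/2) − (−31/8)/(−15/4) = −8/15.
h(−8/15) = 1922/3375, h'(−8/15) = −148/25, so u₂ = (−8/15) − (1922/3375)/(−148/25) = −4367/9990.

u₁ = −8/15, u₂ = −4367/9990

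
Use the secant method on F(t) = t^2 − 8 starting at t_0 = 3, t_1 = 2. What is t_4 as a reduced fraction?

478/169

F(3) = 1, F(2) = −4. t_2 = 2 − (−4)·(2 − 3)/((−4) − 1) = 14/5.
F(2) = −4, F(14/5) = −4/25. t_3 = (14/5) − (−4/25)·((14/5) − 2)/((−4/25) − (−4)) = 17/6.
F(14/5) = −4/25, F(17/6) = 1/36. t_4 = (17/6) − (1/36)·((17/6) − (14/5))/((1/36) − (−4/25)) = 478/169.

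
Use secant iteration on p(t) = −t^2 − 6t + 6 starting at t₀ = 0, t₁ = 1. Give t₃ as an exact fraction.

p(0) = 6, p(1) = −1. t₂ = 1 − (−1)·(1 − 0)/((−1) − 6) = 6/7.
p(1) = −1, p(6/7) = 6/49. t₃ = (6/7) − (6/49)·((6/7) − 1)/((6/49) − (−1)) = 48/55.

48/55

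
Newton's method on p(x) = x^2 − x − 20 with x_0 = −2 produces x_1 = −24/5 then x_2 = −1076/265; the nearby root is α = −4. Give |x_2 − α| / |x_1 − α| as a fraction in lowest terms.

4/53

x_1 − α = −24/5 − (−4) = −24/5 + 4 = −4/5, so |x_1 − α| = 4/5.
x_2 − α = −1076/265 − (−4) = −1076/265 + 4 = −16/265, so |x_2 − α| = 16/265.
Ratio = (16/265) / (4/5) = 4/53.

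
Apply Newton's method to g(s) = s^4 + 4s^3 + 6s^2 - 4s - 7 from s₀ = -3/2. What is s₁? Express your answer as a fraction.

-139/136

g'(s) = 4s^3 + 12s^2 + 12s - 4.
g(-3/2) = 65/16, g'(-3/2) = -17/2, so s₁ = (-3/2) - (65/16)/(-17/2) = -139/136.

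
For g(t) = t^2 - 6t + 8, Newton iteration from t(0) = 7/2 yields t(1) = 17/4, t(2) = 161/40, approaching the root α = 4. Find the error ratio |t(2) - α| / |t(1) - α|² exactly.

2/5

t(1) - α = 17/4 - 4 = 1/4, so |t(1) - α| = 1/4.
t(2) - α = 161/40 - 4 = 1/40, so |t(2) - α| = 1/40.
|t(1) - α|² = 1/16.
Ratio = (1/40) / (1/16) = 2/5.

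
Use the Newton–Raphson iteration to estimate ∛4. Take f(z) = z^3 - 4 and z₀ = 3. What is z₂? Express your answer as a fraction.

117239/68121

f'(z) = 3z^2.
f(3) = 23, f'(3) = 27, so z₁ = 3 - 23/27 = 58/27.
f(58/27) = 116380/19683, f'(58/27) = 3364/243, so z₂ = (58/27) - (116380/19683)/(3364/243) = 117239/68121.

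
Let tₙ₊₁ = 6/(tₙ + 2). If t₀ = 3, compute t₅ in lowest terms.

330/203

t₁ = 6/(3 + 2) = 6/5.
t₂ = 6/(6/5 + 2) = 15/8.
t₃ = 6/(15/8 + 2) = 48/31.
t₄ = 6/(48/31 + 2) = 93/55.
t₅ = 6/(93/55 + 2) = 330/203.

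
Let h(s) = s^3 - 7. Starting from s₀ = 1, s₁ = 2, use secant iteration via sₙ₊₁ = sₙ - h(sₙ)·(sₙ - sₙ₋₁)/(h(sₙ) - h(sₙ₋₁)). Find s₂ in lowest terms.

13/7

h(1) = -6, h(2) = 1. s₂ = 2 - 1·(2 - 1)/(1 - (-6)) = 13/7.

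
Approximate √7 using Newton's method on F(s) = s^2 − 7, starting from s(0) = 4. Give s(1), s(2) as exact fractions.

s(1) = 23/8, s(2) = 977/368

F'(s) = 2s.
F(4) = 9, F'(4) = 8, so s(1) = 4 − 9/8 = 23/8.
F(23/8) = 81/64, F'(23/8) = 23/4, so s(2) = (23/8) − (81/64)/(23/4) = 977/368.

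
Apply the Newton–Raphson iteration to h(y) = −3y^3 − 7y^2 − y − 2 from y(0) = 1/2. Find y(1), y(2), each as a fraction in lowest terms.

h'(y) = −9y^2 − 14y − 1.
h(1/2) = −37/8, h'(1/2) = −41/4, so y(1) = (1/2) − (−37/8)/(−41/4) = 2/41.
h(2/41) = −142376/68921, h'(2/41) = −2865/1681, so y(2) = (2/41) − (−142376/68921)/(−2865/1681) = −136646/117465.

y(1) = 2/41, y(2) = −136646/117465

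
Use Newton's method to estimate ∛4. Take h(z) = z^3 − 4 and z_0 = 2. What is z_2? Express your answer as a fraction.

358/225

h'(z) = 3z^2.
h(2) = 4, h'(2) = 12, so z_1 = 2 − 4/12 = 5/3.
h(5/3) = 17/27, h'(5/3) = 25/3, so z_2 = (5/3) − (17/27)/(25/3) = 358/225.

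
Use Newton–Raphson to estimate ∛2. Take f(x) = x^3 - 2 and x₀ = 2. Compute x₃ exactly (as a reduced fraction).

125116/99225

f'(x) = 3x^2.
f(2) = 6, f'(2) = 12, so x₁ = 2 - 6/12 = 3/2.
f(3/2) = 11/8, f'(3/2) = 27/4, so x₂ = (3/2) - (11/8)/(27/4) = 35/27.
f(35/27) = 3509/19683, f'(35/27) = 1225/243, so x₃ = (35/27) - (3509/19683)/(1225/243) = 125116/99225.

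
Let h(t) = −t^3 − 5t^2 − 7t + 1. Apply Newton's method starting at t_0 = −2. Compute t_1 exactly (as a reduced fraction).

−5

h'(t) = −3t^2 − 10t − 7.
h(−2) = 3, h'(−2) = 1, so t_1 = (−2) − 3/1 = −5.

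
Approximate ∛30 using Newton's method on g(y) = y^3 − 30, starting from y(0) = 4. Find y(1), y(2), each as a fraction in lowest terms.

g'(y) = 3y^2.
g(4) = 34, g'(4) = 48, so y(1) = 4 − 34/48 = 79/24.
g(79/24) = 78319/13824, g'(79/24) = 6241/192, so y(2) = (79/24) − (78319/13824)/(6241/192) = 700399/224676.

y(1) = 79/24, y(2) = 700399/224676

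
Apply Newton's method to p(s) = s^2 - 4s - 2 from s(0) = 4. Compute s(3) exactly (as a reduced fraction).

p'(s) = 2s - 4.
p(4) = -2, p'(4) = 4, so s(1) = 4 - (-2)/4 = 9/2.
p(9/2) = 1/4, p'(9/2) = 5, so s(2) = (9/2) - (1/4)/5 = 89/20.
p(89/20) = 1/400, p'(89/20) = 49/10, so s(3) = (89/20) - (1/400)/(49/10) = 8721/1960.

8721/1960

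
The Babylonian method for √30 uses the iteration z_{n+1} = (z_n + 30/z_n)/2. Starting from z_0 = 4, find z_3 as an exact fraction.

2033761/371312

z_1 = (4 + 30/4)/2 = 23/4.
z_2 = (23/4 + 30/(23/4))/2 = 1009/184.
z_3 = (1009/184 + 30/(1009/184))/2 = 2033761/371312.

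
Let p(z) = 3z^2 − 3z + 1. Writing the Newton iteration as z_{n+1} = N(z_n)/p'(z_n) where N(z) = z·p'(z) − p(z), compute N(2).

11

p'(z) = 6z − 3.
N(z) = z·p'(z) − p(z) = z·(6z − 3) − (3z^2 − 3z + 1) = 3z^2 − 1.
N(2) = 11.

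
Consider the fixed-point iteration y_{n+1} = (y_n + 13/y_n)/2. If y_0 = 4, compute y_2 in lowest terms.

y_1 = (4 + 13/4)/2 = 29/8.
y_2 = (29/8 + 13/(29/8))/2 = 1673/464.

1673/464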